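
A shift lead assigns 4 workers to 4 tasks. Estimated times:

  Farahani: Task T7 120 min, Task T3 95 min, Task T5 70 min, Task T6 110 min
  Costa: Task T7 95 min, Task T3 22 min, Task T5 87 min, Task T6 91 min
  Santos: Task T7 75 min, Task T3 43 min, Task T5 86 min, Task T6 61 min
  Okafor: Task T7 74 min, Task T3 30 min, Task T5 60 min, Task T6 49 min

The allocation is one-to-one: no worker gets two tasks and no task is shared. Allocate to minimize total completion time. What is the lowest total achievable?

Optimal: Farahani→Task T5 (70 min), Costa→Task T3 (22 min), Santos→Task T7 (75 min), Okafor→Task T6 (49 min) — total 70+22+75+49 = 216 min.
Row-greedy (each worker in turn takes its cheapest remaining task) gives 227 min, worse by 11.

Minimum total: 216 min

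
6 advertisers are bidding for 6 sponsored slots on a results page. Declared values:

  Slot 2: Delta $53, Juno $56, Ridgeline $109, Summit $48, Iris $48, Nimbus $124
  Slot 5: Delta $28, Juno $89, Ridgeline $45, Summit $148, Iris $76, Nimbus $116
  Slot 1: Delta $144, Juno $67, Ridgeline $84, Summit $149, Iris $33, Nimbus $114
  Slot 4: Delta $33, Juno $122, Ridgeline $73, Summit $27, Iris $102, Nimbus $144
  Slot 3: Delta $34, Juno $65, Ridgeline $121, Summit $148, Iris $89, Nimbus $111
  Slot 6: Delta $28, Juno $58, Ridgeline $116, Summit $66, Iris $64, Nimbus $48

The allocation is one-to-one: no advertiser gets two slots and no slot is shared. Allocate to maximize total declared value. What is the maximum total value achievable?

Optimal: Delta→Slot 1 ($144), Juno→Slot 4 ($122), Ridgeline→Slot 6 ($116), Summit→Slot 5 ($148), Iris→Slot 3 ($89), Nimbus→Slot 2 ($124) — total 144+122+116+148+89+124 = $743.
Column-greedy (each slot in turn goes to its best remaining advertiser) gives $723, worse by 20.

Maximum total: $743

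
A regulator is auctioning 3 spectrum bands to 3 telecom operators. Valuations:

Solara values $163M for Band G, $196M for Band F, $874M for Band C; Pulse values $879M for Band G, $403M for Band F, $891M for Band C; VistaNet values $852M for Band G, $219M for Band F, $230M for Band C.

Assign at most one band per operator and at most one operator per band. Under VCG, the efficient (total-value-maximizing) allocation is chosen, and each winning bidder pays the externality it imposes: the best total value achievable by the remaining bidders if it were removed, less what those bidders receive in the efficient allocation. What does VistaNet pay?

VistaNet pays $476M.

Efficient allocation: Solara→Band C ($874M), Pulse→Band F ($403M), VistaNet→Band G ($852M); total welfare W = $2129M.
VistaNet receives Band G at value $852M, so the others get W − 852 = $1277M.
Without VistaNet: best allocation of the remaining 2 bidders over all 3 bands is Solara→Band C ($874M), Pulse→Band G ($879M), total $1753M.
VCG payment = (others' best without VistaNet) − (others' welfare with VistaNet) = 1753 − 1277 = $476M.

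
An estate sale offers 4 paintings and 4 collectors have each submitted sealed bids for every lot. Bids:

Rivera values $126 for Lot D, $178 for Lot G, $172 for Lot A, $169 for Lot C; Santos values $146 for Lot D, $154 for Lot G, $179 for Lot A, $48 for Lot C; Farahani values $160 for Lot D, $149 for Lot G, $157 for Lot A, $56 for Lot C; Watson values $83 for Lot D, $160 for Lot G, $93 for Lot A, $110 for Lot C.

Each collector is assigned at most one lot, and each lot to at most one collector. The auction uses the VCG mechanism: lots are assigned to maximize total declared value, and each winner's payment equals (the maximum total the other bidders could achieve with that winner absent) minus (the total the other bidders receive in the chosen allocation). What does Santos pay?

Efficient allocation: Rivera→Lot C ($169), Santos→Lot A ($179), Farahani→Lot D ($160), Watson→Lot G ($160); total welfare W = $668.
Santos receives Lot A at value $179, so the others get W − 179 = $489.
Without Santos: best allocation of the remaining 3 bidders over all 4 lots is Rivera→Lot A ($172), Farahani→Lot D ($160), Watson→Lot G ($160), total $492.
VCG payment = (others' best without Santos) − (others' welfare with Santos) = 492 − 489 = $3.

Santos pays $3.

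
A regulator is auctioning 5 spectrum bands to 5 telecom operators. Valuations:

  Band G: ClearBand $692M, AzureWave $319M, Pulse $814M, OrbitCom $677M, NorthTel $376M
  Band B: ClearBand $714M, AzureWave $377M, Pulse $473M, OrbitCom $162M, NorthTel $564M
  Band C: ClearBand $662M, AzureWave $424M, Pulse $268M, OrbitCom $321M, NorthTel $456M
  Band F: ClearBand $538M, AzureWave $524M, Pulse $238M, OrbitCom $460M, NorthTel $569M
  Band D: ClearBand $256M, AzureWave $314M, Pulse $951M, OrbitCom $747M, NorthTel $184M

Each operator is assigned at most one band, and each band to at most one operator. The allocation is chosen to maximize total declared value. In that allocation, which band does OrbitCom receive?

OrbitCom receives Band G.

Optimal: ClearBand→Band C ($662M), AzureWave→Band F ($524M), Pulse→Band D ($951M), OrbitCom→Band G ($677M), NorthTel→Band B ($564M) — total 662+524+951+677+564 = $3378M.
Row-greedy (each operator in turn takes its best remaining band) gives $3322M, worse by 56.
Swapping NorthTel↔ClearBand (NorthTel→Band C $456M, ClearBand→Band B $714M) loses 56.
Every other assignment is strictly worse.
OrbitCom's own top band is Band D ($747M), but forcing OrbitCom→Band D and reassigning the rest optimally gives only $3311M — worse by 67.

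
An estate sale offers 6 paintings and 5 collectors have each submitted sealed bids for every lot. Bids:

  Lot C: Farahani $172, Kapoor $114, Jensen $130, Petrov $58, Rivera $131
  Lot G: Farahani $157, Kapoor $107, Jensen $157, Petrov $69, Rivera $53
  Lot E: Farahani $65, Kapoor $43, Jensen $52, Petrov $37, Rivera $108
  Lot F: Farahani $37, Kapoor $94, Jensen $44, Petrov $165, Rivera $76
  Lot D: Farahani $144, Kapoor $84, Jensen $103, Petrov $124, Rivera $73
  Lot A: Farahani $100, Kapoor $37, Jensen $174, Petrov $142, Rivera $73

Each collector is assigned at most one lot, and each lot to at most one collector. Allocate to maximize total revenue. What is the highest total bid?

Maximum total: $726

Optimal: Farahani→Lot C ($172), Kapoor→Lot G ($107), Jensen→Lot A ($174), Petrov→Lot F ($165), Rivera→Lot E ($108) — total 172+107+174+165+108 = $726.
Next-best assignment: Farahani→Lot D, Kapoor→Lot G, Jensen→Lot A, Petrov→Lot F, Rivera→Lot C = $721.
Swapping Jensen↔Kapoor (Jensen→Lot G $157, Kapoor→Lot A $37) loses 87.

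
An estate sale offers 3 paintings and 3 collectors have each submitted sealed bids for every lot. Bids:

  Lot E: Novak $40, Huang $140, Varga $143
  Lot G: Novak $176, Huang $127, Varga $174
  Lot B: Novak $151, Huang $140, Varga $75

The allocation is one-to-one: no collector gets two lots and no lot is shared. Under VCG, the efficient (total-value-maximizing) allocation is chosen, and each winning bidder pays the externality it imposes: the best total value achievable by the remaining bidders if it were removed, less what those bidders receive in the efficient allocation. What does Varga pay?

Efficient allocation: Novak→Lot B ($151), Huang→Lot E ($140), Varga→Lot G ($174); total welfare W = $465.
Varga receives Lot G at value $174, so the others get W − 174 = $291.
Without Varga: best allocation of the remaining 2 bidders over all 3 lots is Novak→Lot G ($176), Huang→Lot E ($140), total $316.
VCG payment = (others' best without Varga) − (others' welfare with Varga) = 316 − 291 = $25.

Varga pays $25.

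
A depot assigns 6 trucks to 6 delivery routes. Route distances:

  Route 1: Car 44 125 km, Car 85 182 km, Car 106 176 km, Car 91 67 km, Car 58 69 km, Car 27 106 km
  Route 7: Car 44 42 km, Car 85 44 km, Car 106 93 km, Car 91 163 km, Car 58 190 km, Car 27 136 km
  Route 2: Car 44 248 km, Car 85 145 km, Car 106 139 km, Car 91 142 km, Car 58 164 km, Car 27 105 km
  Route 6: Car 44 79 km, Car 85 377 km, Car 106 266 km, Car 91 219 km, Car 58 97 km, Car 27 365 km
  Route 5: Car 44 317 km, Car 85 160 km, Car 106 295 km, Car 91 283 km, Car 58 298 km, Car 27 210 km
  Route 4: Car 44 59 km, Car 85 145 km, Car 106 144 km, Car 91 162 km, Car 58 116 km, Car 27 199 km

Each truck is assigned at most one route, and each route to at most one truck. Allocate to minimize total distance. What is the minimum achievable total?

Optimal: Car 44→Route 4 (59 km), Car 85→Route 5 (160 km), Car 106→Route 7 (93 km), Car 91→Route 1 (67 km), Car 58→Route 6 (97 km), Car 27→Route 2 (105 km) — total 59+160+93+67+97+105 = 581 km.
Min-entry greedy (repeatedly take the single cheapest remaining cell) gives 615 km, worse by 34.

Min total: 581 km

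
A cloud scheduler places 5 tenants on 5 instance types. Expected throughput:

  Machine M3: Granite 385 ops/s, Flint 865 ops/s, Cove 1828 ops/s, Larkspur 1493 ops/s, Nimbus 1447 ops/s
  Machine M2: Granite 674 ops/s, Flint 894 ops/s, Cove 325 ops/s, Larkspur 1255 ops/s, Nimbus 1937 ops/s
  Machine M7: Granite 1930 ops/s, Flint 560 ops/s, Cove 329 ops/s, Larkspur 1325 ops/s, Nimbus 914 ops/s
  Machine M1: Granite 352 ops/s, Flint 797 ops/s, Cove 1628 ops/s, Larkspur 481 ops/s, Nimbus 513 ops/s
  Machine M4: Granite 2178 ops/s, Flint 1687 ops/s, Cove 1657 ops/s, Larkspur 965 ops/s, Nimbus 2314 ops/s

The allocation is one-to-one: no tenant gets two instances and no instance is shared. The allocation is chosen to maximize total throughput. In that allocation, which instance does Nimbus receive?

Optimal: Granite→Machine M7 (1930 ops/s), Flint→Machine M4 (1687 ops/s), Cove→Machine M1 (1628 ops/s), Larkspur→Machine M3 (1493 ops/s), Nimbus→Machine M2 (1937 ops/s) — total 1930+1687+1628+1493+1937 = 8675 ops/s.
Row-greedy (each tenant in turn takes its best remaining instance) gives 6738 ops/s, worse by 1937.
Swapping Cove↔Flint (Cove→Machine M4 1657 ops/s, Flint→Machine M1 797 ops/s) loses 861.
Checked against all permutations: 8675 ops/s is optimal.
Nimbus's own top instance is Machine M4 (2314 ops/s), but forcing Nimbus→Machine M4 and reassigning the rest optimally gives only 8259 ops/s — worse by 416.

Nimbus receives Machine M2.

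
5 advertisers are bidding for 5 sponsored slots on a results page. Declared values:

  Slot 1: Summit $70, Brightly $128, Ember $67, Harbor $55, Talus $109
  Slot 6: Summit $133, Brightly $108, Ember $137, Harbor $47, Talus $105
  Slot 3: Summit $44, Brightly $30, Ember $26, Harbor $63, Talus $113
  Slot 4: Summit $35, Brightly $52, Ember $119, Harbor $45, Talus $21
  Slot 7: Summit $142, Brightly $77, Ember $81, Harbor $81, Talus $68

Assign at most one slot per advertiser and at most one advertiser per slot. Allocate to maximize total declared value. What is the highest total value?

Maximum total: $574

This is a one-to-one assignment (maximum-weight bipartite matching).
Optimal: Summit→Slot 6 ($133), Brightly→Slot 1 ($128), Ember→Slot 4 ($119), Harbor→Slot 7 ($81), Talus→Slot 3 ($113) — total 133+128+119+81+113 = $574.
Row-greedy (each advertiser in turn takes its best remaining slot) gives $491, worse by 83.
Next-best assignment: Summit→Slot 7, Brightly→Slot 1, Ember→Slot 6, Harbor→Slot 4, Talus→Slot 3 = $565.
Swapping Summit↔Harbor (Summit→Slot 7 $142, Harbor→Slot 6 $47) loses 25.
Checked against all permutations: $574 is optimal.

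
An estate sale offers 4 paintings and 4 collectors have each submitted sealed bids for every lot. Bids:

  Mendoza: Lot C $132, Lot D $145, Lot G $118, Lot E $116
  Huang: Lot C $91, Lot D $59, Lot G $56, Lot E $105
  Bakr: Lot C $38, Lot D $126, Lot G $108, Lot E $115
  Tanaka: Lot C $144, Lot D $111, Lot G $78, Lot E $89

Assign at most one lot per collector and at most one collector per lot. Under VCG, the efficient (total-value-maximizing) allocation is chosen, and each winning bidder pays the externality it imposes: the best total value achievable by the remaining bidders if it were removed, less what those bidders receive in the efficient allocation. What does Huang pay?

Efficient allocation: Mendoza→Lot D ($145), Huang→Lot E ($105), Bakr→Lot G ($108), Tanaka→Lot C ($144); total welfare W = $502.
Huang receives Lot E at value $105, so the others get W − 105 = $397.
Without Huang: best allocation of the remaining 3 bidders over all 4 lots is Mendoza→Lot D ($145), Bakr→Lot E ($115), Tanaka→Lot C ($144), total $404.
VCG payment = (others' best without Huang) − (others' welfare with Huang) = 404 − 397 = $7.

Huang pays $7.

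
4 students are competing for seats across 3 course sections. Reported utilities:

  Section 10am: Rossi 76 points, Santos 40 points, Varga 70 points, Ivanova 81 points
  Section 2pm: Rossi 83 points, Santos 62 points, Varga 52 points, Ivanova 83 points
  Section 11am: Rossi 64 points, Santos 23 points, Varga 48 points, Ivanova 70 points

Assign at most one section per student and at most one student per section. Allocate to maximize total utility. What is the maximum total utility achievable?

Max total: 223 points

Optimal: Varga→Section 10am (70 points), Rossi→Section 2pm (83 points), Ivanova→Section 11am (70 points) — total 70+83+70 = 223 points.
Column-greedy (each section in turn goes to its best remaining student) gives 212 points, worse by 11.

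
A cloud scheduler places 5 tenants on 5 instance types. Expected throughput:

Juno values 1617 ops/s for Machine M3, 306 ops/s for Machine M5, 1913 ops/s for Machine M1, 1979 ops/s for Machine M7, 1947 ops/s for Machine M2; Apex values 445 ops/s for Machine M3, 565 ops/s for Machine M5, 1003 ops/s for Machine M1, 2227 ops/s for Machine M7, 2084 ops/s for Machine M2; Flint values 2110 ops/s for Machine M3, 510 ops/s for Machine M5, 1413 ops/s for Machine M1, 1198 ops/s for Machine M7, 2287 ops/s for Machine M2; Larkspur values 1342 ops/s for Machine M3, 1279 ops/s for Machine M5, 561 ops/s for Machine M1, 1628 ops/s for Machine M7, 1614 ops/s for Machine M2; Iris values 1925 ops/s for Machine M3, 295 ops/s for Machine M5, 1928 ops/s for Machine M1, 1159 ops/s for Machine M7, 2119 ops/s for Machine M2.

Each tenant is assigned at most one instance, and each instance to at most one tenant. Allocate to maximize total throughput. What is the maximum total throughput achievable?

Maximum total: 9648 ops/s

This is the linear assignment problem.
Optimal: Juno→Machine M1 (1913 ops/s), Apex→Machine M7 (2227 ops/s), Flint→Machine M3 (2110 ops/s), Larkspur→Machine M5 (1279 ops/s), Iris→Machine M2 (2119 ops/s) — total 1913+2227+2110+1279+2119 = 9648 ops/s.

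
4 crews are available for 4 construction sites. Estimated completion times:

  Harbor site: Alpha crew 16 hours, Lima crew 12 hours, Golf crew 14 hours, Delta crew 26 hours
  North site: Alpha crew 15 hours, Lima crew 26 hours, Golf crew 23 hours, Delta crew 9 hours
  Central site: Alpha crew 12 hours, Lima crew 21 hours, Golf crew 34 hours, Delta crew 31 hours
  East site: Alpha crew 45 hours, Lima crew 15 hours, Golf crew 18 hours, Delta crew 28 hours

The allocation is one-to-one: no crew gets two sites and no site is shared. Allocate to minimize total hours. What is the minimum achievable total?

Min total: 50 hours

This is the linear assignment problem.
Optimal: Alpha crew→Central site (12 hours), Lima crew→East site (15 hours), Golf crew→Harbor site (14 hours), Delta crew→North site (9 hours) — total 12+15+14+9 = 50 hours.
Column-greedy (each site in turn goes to its cheapest remaining crew) gives 51 hours, worse by 1.
Next-best assignment: Alpha crew→Central site, Lima crew→Harbor site, Golf crew→East site, Delta crew→North site = 51 hours.
Swapping Lima crew↔Delta crew (Lima crew→North site 26 hours, Delta crew→East site 28 hours) adds 30.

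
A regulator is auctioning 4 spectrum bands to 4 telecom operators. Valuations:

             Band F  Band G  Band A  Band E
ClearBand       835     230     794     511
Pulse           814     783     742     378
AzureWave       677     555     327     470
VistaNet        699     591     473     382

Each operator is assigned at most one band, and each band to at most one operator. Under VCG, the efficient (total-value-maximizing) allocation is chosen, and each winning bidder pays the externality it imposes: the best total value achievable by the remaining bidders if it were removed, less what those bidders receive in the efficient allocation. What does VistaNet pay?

Efficient allocation: ClearBand→Band A ($794M), Pulse→Band G ($783M), AzureWave→Band E ($470M), VistaNet→Band F ($699M); total welfare W = $2746M.
VistaNet receives Band F at value $699M, so the others get W − 699 = $2047M.
Without VistaNet: best allocation of the remaining 3 bidders over all 4 bands is ClearBand→Band A ($794M), Pulse→Band G ($783M), AzureWave→Band F ($677M), total $2254M.
VCG payment = (others' best without VistaNet) − (others' welfare with VistaNet) = 2254 − 2047 = $207M.

VistaNet pays $207M.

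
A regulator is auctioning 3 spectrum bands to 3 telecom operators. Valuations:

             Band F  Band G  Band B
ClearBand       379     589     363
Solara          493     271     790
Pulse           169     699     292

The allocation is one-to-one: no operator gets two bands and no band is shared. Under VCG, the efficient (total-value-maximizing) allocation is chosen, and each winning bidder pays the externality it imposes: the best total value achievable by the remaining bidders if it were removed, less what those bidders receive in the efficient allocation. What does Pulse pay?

Pulse pays $210M.

Efficient allocation: ClearBand→Band F ($379M), Solara→Band B ($790M), Pulse→Band G ($699M); total welfare W = $1868M.
Pulse receives Band G at value $699M, so the others get W − 699 = $1169M.
Without Pulse: best allocation of the remaining 2 bidders over all 3 bands is ClearBand→Band G ($589M), Solara→Band B ($790M), total $1379M.
VCG payment = (others' best without Pulse) − (others' welfare with Pulse) = 1379 − 1169 = $210M.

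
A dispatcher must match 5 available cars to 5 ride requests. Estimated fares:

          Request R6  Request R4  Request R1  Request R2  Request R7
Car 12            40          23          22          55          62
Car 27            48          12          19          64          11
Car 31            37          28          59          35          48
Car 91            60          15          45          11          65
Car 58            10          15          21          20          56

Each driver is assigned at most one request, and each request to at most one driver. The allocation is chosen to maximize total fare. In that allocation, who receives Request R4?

Car 12 receives Request R4.

Optimal: Car 12→Request R4 ($23), Car 27→Request R2 ($64), Car 31→Request R1 ($59), Car 91→Request R6 ($60), Car 58→Request R7 ($56) — total 23+64+59+60+56 = $262.
Row-greedy (each driver in turn takes its best remaining request) gives $260, worse by 2.
Swapping Car 91↔Car 12 (Car 91→Request R4 $15, Car 12→Request R6 $40) loses 28.
Car 12's own top request is Request R7 ($62), but forcing Car 12→Request R7 and reassigning the rest optimally gives only $260 — worse by 2.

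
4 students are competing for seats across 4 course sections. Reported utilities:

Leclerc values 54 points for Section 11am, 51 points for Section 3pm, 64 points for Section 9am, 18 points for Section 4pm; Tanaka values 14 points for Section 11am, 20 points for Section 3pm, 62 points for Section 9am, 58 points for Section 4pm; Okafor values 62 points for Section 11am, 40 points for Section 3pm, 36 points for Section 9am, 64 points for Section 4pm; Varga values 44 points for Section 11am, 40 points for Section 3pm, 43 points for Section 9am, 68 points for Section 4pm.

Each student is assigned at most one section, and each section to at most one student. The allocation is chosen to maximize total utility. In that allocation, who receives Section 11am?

Optimal: Leclerc→Section 3pm (51 points), Tanaka→Section 9am (62 points), Okafor→Section 11am (62 points), Varga→Section 4pm (68 points) — total 51+62+62+68 = 243 points.
Max-entry greedy (repeatedly take the single best remaining cell) gives 214 points, worse by 29.
Next-best assignment: Leclerc→Section 11am, Tanaka→Section 9am, Okafor→Section 3pm, Varga→Section 4pm = 224 points.
Checked against all permutations: 243 points is optimal.
Okafor's own top section is Section 4pm (64 points), but forcing Okafor→Section 4pm and reassigning the rest optimally gives only 221 points — worse by 22.

Okafor receives Section 11am.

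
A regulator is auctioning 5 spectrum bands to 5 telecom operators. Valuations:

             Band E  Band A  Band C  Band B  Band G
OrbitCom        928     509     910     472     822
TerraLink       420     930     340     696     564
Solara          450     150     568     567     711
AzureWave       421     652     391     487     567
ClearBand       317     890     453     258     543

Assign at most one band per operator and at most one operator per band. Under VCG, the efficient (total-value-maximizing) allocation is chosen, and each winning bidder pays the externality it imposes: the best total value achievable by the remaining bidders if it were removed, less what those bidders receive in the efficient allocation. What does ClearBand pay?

Efficient allocation: OrbitCom→Band E ($928M), TerraLink→Band B ($696M), Solara→Band C ($568M), AzureWave→Band G ($567M), ClearBand→Band A ($890M); total welfare W = $3649M.
ClearBand receives Band A at value $890M, so the others get W − 890 = $2759M.
Without ClearBand: best allocation of the remaining 4 bidders over all 5 bands is OrbitCom→Band E ($928M), TerraLink→Band A ($930M), Solara→Band G ($711M), AzureWave→Band B ($487M), total $3056M.
VCG payment = (others' best without ClearBand) − (others' welfare with ClearBand) = 3056 − 2759 = $297M.

ClearBand pays $297M.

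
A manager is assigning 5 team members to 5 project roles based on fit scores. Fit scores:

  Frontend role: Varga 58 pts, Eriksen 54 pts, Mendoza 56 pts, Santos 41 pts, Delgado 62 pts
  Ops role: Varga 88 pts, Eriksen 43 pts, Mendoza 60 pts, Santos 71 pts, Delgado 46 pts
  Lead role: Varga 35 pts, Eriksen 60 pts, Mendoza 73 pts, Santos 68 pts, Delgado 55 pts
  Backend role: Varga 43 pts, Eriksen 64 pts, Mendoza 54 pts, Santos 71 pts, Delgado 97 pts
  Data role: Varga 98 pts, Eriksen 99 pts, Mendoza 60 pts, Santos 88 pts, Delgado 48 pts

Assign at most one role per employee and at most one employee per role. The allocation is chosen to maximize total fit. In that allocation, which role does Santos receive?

Santos receives Lead role.

Treat this as an assignment problem: match each employee to one role.
Optimal: Varga→Ops role (88 pts), Eriksen→Data role (99 pts), Mendoza→Frontend role (56 pts), Santos→Lead role (68 pts), Delgado→Backend role (97 pts) — total 88+99+56+68+97 = 408 pts.
Row-greedy (each employee in turn takes its best remaining role) gives 368 pts, worse by 40.
Next-best assignment: Varga→Ops role, Eriksen→Frontend role, Mendoza→Lead role, Santos→Data role, Delgado→Backend role = 400 pts.
Swapping Eriksen↔Delgado (Eriksen→Backend role 64 pts, Delgado→Data role 48 pts) loses 84.
Santos's own top role is Data role (88 pts), but forcing Santos→Data role and reassigning the rest optimally gives only 400 pts — worse by 8.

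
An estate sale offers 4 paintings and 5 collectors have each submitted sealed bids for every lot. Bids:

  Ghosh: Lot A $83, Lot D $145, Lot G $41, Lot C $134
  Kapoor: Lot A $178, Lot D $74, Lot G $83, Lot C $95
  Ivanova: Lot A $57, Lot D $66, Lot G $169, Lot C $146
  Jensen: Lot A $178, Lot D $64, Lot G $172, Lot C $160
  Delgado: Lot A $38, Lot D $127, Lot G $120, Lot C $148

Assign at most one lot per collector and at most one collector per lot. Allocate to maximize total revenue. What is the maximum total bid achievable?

Maximum total: $652

Treat this as an assignment problem: match each collector to one lot.
Optimal: Kapoor→Lot A ($178), Ghosh→Lot D ($145), Ivanova→Lot G ($169), Jensen→Lot C ($160) — total 178+145+169+160 = $652.
Max-entry greedy (repeatedly take the single best remaining cell) gives $643, worse by 9.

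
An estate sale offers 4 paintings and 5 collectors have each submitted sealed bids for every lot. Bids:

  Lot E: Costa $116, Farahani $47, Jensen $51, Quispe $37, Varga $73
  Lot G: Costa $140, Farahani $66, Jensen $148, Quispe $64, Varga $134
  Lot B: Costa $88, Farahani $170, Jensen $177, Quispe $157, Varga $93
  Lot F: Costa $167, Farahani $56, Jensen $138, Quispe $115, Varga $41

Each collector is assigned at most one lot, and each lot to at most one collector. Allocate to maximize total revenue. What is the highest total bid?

Max total: $558

Optimal: Costa→Lot E ($116), Varga→Lot G ($134), Farahani→Lot B ($170), Jensen→Lot F ($138) — total 116+134+170+138 = $558.
Column-greedy (each lot in turn goes to its best remaining collector) gives $549, worse by 9.
Swapping Costa↔Farahani (Costa→Lot B $88, Farahani→Lot E $47) loses 151.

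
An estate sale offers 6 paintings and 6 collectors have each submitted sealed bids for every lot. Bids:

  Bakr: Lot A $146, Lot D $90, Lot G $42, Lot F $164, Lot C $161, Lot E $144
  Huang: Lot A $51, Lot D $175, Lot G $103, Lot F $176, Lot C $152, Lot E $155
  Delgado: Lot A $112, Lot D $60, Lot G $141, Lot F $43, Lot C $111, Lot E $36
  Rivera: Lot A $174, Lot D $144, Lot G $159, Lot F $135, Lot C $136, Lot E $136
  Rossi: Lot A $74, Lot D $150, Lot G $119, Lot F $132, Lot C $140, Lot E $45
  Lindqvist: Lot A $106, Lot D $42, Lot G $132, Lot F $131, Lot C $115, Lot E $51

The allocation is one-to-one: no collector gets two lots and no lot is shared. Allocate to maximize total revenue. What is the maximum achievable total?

Optimal: Bakr→Lot C ($161), Huang→Lot E ($155), Delgado→Lot G ($141), Rivera→Lot A ($174), Rossi→Lot D ($150), Lindqvist→Lot F ($131) — total 161+155+141+174+150+131 = $912.
Row-greedy (each collector in turn takes its best remaining lot) gives $845, worse by 67.
Next-best assignment: Bakr→Lot E, Huang→Lot D, Delgado→Lot G, Rivera→Lot A, Rossi→Lot C, Lindqvist→Lot F = $905.
Swapping Rivera↔Delgado (Rivera→Lot G $159, Delgado→Lot A $112) loses 44.
No other one-to-one assignment exceeds $912.

Max total: $912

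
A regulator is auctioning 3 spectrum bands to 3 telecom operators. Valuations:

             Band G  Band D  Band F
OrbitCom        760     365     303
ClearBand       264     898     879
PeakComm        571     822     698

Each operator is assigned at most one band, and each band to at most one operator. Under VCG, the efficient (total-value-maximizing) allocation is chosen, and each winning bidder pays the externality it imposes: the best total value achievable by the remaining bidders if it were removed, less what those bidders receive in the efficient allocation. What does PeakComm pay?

PeakComm pays $19M.

Efficient allocation: OrbitCom→Band G ($760M), ClearBand→Band F ($879M), PeakComm→Band D ($822M); total welfare W = $2461M.
PeakComm receives Band D at value $822M, so the others get W − 822 = $1639M.
Without PeakComm: best allocation of the remaining 2 bidders over all 3 bands is OrbitCom→Band G ($760M), ClearBand→Band D ($898M), total $1658M.
VCG payment = (others' best without PeakComm) − (others' welfare with PeakComm) = 1658 − 1639 = $19M.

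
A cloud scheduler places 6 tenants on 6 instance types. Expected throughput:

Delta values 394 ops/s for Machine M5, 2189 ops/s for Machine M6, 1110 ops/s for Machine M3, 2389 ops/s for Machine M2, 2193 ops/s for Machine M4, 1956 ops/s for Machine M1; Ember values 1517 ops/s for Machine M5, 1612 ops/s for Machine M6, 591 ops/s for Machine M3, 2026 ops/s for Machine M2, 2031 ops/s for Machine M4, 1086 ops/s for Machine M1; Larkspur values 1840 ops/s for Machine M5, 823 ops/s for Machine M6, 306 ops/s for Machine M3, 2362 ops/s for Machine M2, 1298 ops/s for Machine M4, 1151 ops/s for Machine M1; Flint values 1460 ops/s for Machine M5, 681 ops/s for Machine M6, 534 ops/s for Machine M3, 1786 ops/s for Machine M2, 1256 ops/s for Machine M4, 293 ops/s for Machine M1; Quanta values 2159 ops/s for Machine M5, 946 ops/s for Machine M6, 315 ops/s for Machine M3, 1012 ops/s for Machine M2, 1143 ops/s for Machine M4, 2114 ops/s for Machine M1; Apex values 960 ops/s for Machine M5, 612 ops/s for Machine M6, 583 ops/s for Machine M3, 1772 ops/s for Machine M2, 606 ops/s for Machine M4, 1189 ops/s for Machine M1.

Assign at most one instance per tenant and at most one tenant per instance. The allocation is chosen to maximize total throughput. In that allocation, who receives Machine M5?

Optimal: Delta→Machine M6 (2189 ops/s), Ember→Machine M4 (2031 ops/s), Larkspur→Machine M2 (2362 ops/s), Flint→Machine M5 (1460 ops/s), Quanta→Machine M1 (2114 ops/s), Apex→Machine M3 (583 ops/s) — total 2189+2031+2362+1460+2114+583 = 10739 ops/s.
Row-greedy (each tenant in turn takes its best remaining instance) gives 9638 ops/s, worse by 1101.
Swapping Apex↔Ember (Apex→Machine M4 606 ops/s, Ember→Machine M3 591 ops/s) loses 1417.
Checked against all permutations: 10739 ops/s is optimal.
Flint's own top instance is Machine M2 (1786 ops/s), but forcing Flint→Machine M2 and reassigning the rest optimally gives only 10543 ops/s — worse by 196.

Flint receives Machine M5.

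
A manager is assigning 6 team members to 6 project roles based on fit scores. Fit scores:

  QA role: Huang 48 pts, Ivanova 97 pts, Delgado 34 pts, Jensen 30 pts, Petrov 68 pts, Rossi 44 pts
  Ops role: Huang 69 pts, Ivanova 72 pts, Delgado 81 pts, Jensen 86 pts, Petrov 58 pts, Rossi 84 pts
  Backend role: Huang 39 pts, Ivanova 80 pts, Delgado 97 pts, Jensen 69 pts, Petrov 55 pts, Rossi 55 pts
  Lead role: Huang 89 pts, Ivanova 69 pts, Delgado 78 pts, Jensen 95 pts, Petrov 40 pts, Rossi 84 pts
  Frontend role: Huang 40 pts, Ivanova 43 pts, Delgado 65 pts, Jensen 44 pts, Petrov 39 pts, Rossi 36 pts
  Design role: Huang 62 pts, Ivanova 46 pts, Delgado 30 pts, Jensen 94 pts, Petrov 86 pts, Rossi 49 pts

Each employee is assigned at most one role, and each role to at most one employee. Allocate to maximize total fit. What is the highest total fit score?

Max total: 500 pts

Optimal: Huang→Lead role (89 pts), Ivanova→QA role (97 pts), Delgado→Backend role (97 pts), Jensen→Design role (94 pts), Petrov→Frontend role (39 pts), Rossi→Ops role (84 pts) — total 89+97+97+94+39+84 = 500 pts.
Row-greedy (each employee in turn takes its best remaining role) gives 471 pts, worse by 29.
Next-best assignment: Huang→Frontend role, Ivanova→QA role, Delgado→Backend role, Jensen→Lead role, Petrov→Design role, Rossi→Ops role = 499 pts.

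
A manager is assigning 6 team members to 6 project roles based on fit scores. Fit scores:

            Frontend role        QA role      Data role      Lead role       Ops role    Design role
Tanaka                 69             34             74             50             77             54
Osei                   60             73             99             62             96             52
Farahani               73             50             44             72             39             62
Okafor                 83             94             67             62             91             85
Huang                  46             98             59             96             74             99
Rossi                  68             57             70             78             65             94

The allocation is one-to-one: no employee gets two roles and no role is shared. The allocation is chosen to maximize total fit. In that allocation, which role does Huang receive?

Treat this as an assignment problem: match each employee to one role.
Optimal: Tanaka→Ops role (77 pts), Osei→Data role (99 pts), Farahani→Frontend role (73 pts), Okafor→QA role (94 pts), Huang→Lead role (96 pts), Rossi→Design role (94 pts) — total 77+99+73+94+96+94 = 533 pts.
Row-greedy (each employee in turn takes its best remaining role) gives 520 pts, worse by 13.
Checked against all permutations: 533 pts is optimal.
Huang's own top role is Design role (99 pts), but forcing Huang→Design role and reassigning the rest optimally gives only 520 pts — worse by 13.

Huang receives Lead role.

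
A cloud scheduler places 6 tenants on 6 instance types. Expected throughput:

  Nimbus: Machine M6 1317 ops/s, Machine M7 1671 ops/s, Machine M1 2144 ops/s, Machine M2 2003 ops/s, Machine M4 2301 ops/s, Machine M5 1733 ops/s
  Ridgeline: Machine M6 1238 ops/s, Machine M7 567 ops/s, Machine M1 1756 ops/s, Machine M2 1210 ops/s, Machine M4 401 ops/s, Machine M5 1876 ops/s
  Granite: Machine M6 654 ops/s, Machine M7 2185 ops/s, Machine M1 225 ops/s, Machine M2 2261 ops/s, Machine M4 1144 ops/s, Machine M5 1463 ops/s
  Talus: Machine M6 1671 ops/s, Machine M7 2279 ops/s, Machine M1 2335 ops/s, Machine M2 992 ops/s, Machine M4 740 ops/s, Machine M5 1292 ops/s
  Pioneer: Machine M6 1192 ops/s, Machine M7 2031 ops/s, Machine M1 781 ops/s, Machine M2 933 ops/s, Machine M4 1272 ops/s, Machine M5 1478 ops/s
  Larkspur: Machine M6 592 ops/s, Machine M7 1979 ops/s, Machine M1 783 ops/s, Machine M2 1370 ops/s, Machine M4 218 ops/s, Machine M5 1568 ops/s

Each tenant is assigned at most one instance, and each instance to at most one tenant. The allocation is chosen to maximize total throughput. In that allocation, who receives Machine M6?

Pioneer receives Machine M6.

Optimal: Nimbus→Machine M4 (2301 ops/s), Ridgeline→Machine M5 (1876 ops/s), Granite→Machine M2 (2261 ops/s), Talus→Machine M1 (2335 ops/s), Pioneer→Machine M6 (1192 ops/s), Larkspur→Machine M7 (1979 ops/s) — total 2301+1876+2261+2335+1192+1979 = 11944 ops/s.
Column-greedy (each instance in turn goes to its best remaining tenant) gives 10518 ops/s, worse by 1426.
Next-best assignment: Nimbus→Machine M4, Ridgeline→Machine M6, Granite→Machine M2, Talus→Machine M1, Pioneer→Machine M7, Larkspur→Machine M5 = 11734 ops/s.
Checked against all permutations: 11944 ops/s is optimal.
Pioneer's own top instance is Machine M7 (2031 ops/s), but forcing Pioneer→Machine M7 and reassigning the rest optimally gives only 11734 ops/s — worse by 210.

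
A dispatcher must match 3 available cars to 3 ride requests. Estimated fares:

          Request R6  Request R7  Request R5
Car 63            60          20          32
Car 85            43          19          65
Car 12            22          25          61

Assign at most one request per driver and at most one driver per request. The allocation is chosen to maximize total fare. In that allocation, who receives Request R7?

Optimal: Car 63→Request R6 ($60), Car 85→Request R5 ($65), Car 12→Request R7 ($25) — total 60+65+25 = $150.
Checked against all permutations: $150 is optimal.
Car 12's own top request is Request R5 ($61), but forcing Car 12→Request R5 and reassigning the rest optimally gives only $140 — worse by 10.

Car 12 receives Request R7.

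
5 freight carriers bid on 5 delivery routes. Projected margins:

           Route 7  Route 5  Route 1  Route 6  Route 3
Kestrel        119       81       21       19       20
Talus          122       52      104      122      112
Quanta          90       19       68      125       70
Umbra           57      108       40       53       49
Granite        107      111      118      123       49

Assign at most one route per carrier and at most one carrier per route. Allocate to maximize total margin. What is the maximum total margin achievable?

Max total: $582k

Optimal: Kestrel→Route 7 ($119k), Talus→Route 3 ($112k), Quanta→Route 6 ($125k), Umbra→Route 5 ($108k), Granite→Route 1 ($118k) — total 119+112+125+108+118 = $582k.
Row-greedy (each carrier in turn takes its best remaining route) gives $537k, worse by 45.
No other one-to-one assignment exceeds $582k.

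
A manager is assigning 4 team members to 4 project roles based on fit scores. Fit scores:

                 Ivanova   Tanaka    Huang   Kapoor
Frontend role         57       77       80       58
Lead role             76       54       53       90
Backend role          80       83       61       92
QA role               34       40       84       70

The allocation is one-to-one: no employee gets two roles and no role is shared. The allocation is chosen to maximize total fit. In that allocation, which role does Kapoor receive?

Kapoor receives Lead role.

This is the linear assignment problem.
Optimal: Ivanova→Backend role (80 pts), Tanaka→Frontend role (77 pts), Huang→QA role (84 pts), Kapoor→Lead role (90 pts) — total 80+77+84+90 = 331 pts.
Column-greedy (each role in turn goes to its best remaining employee) gives 287 pts, worse by 44.
Every other assignment is strictly worse.
Kapoor's own top role is Backend role (92 pts), but forcing Kapoor→Backend role and reassigning the rest optimally gives only 329 pts — worse by 2.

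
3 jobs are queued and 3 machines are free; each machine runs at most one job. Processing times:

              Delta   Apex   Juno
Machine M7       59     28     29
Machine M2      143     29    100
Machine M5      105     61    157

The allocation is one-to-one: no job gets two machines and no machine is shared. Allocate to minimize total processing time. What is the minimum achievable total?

Min total: 163 min

Optimal: Delta→Machine M5 (105 min), Apex→Machine M2 (29 min), Juno→Machine M7 (29 min) — total 105+29+29 = 163 min.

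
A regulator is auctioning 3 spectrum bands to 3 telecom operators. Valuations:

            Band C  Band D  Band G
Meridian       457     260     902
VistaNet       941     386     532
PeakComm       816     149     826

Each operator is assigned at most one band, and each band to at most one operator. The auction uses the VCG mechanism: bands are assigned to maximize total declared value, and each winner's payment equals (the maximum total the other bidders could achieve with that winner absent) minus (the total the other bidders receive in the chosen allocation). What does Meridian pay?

Efficient allocation: Meridian→Band G ($902M), VistaNet→Band D ($386M), PeakComm→Band C ($816M); total welfare W = $2104M.
Meridian receives Band G at value $902M, so the others get W − 902 = $1202M.
Without Meridian: best allocation of the remaining 2 bidders over all 3 bands is VistaNet→Band C ($941M), PeakComm→Band G ($826M), total $1767M.
VCG payment = (others' best without Meridian) − (others' welfare with Meridian) = 1767 − 1202 = $565M.

Meridian pays $565M.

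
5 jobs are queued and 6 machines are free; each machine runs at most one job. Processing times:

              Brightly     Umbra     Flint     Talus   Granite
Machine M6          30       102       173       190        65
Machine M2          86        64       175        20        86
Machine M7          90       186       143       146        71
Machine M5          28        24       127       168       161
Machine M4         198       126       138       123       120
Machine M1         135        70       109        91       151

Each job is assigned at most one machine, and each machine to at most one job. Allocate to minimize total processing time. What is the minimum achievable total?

This is a one-to-one assignment (minimum-cost bipartite matching).
Optimal: Brightly→Machine M6 (30 min), Umbra→Machine M5 (24 min), Flint→Machine M1 (109 min), Talus→Machine M2 (20 min), Granite→Machine M7 (71 min) — total 30+24+109+20+71 = 254 min.
Column-greedy (each machine in turn goes to its cheapest remaining job) gives 283 min, worse by 29.

Min total: 254 min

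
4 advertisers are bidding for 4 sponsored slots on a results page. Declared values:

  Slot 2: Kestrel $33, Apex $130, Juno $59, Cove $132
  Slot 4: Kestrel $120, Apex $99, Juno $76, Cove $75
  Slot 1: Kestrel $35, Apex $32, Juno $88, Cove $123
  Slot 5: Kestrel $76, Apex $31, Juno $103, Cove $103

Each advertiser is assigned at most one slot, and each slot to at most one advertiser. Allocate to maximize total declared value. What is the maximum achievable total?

Optimal: Kestrel→Slot 4 ($120), Apex→Slot 2 ($130), Juno→Slot 5 ($103), Cove→Slot 1 ($123) — total 120+130+103+123 = $476.
Max-entry greedy (repeatedly take the single best remaining cell) gives $387, worse by 89.
Next-best assignment: Kestrel→Slot 4, Apex→Slot 2, Juno→Slot 1, Cove→Slot 5 = $441.

Maximum total: $476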